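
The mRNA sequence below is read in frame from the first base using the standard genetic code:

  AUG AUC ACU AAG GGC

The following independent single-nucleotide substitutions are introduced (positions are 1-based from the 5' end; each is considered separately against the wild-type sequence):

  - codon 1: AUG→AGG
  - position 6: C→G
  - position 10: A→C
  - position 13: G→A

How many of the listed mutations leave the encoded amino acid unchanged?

Codon 1: AUG (Met) → AGG (Arg) — missense.
Codon 2: AUC (Ile) → AUG (Met) — missense.
Codon 4: AAG (Lys) → CAG (Gln) — missense.
Codon 5: GGC (Gly) → AGC (Ser) — missense.
Synonymous: 0 of 4.

0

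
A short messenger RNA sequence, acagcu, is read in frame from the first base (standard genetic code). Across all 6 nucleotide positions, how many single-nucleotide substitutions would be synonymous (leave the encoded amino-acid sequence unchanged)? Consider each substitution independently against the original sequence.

Codon 1 (ACA, Thr): 3 synonymous substitutions.
Codon 2 (GCU, Ala): 3 synonymous substitutions.
Total: 3 + 3 = 6.

6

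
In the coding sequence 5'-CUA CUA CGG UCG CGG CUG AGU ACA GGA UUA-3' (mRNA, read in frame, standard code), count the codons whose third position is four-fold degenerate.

8

Codon 1 CUA (Leu): third position 4-fold.
Codon 2 CUA (Leu): third position 4-fold.
Codon 3 CGG (Arg): third position 4-fold.
Codon 4 UCG (Ser): third position 4-fold.
Codon 5 CGG (Arg): third position 4-fold.
Codon 6 CUG (Leu): third position 4-fold.
Codon 7 AGU (Ser): third position 2-fold.
Codon 8 ACA (Thr): third position 4-fold.
Codon 9 GGA (Gly): third position 4-fold.
Codon 10 UUA (Leu): third position 2-fold.
Four-fold degenerate third positions: 8.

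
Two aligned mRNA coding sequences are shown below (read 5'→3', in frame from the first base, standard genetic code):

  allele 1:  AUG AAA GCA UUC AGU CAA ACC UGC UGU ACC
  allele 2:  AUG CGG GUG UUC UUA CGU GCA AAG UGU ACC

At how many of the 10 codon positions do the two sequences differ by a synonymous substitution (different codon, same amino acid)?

Codon 1: AUG Met / AUG Met — identical.
Codon 2: AAA Lys / CGG Arg — nonsynonymous.
Codon 3: GCA Ala / GUG Val — nonsynonymous.
Codon 4: UUC Phe / UUC Phe — identical.
Codon 5: AGU Ser / UUA Leu — nonsynonymous.
Codon 6: CAA Gln / CGU Arg — nonsynonymous.
Codon 7: ACC Thr / GCA Ala — nonsynonymous.
Codon 8: UGC Cys / AAG Lys — nonsynonymous.
Codon 9: UGU Cys / UGU Cys — identical.
Codon 10: ACC Thr / ACC Thr — identical.
Synonymous differences: 0.

0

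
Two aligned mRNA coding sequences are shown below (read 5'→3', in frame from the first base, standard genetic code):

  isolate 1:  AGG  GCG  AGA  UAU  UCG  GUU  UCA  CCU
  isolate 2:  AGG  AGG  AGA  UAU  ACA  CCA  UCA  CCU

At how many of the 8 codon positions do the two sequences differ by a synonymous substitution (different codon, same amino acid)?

0

Codon 1: AGG Arg / AGG Arg — identical.
Codon 2: GCG Ala / AGG Arg — nonsynonymous.
Codon 3: AGA Arg / AGA Arg — identical.
Codon 4: UAU Tyr / UAU Tyr — identical.
Codon 5: UCG Ser / ACA Thr — nonsynonymous.
Codon 6: GUU Val / CCA Pro — nonsynonymous.
Codon 7: UCA Ser / UCA Ser — identical.
Codon 8: CCU Pro / CCU Pro — identical.
Synonymous differences: 0.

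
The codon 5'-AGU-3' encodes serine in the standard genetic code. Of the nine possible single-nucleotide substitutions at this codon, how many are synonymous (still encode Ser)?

Position 1: none → 0 synonymous.
Position 2: none → 0 synonymous.
Position 3: AGC → 1 synonymous.
Total: 0 + 0 + 1 = 1.

1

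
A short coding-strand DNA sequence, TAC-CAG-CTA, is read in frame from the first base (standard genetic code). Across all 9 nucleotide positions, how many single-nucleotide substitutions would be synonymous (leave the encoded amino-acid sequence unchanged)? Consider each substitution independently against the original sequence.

Codon 1 (TAC, Tyr): 1 synonymous substitution.
Codon 2 (CAG, Gln): 1 synonymous substitution.
Codon 3 (CTA, Leu): 4 synonymous substitutions.
Total: 1 + 1 + 4 = 6.

6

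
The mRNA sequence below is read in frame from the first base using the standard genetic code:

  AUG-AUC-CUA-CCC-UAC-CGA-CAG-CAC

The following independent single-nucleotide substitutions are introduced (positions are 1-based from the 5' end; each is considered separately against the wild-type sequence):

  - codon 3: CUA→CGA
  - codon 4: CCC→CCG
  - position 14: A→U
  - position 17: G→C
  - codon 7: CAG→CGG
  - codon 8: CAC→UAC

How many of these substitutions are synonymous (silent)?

1

Codon 3: CUA (Leu) → CGA (Arg) — missense.
Codon 4: CCC (Pro) → CCG (Pro) — synonymous.
Codon 5: UAC (Tyr) → UUC (Phe) — missense.
Codon 6: CGA (Arg) → CCA (Pro) — missense.
Codon 7: CAG (Gln) → CGG (Arg) — missense.
Codon 8: CAC (His) → UAC (Tyr) — missense.
Synonymous: 1 of 6.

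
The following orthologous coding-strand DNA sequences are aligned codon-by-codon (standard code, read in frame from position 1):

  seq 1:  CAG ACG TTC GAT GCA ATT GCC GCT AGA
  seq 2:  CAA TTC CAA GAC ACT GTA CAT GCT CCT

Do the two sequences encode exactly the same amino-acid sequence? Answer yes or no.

no

Codon 1: CAG Gln / CAA Gln — synonymous.
Codon 2: ACG Thr / TTC Phe — nonsynonymous.
Codon 3: TTC Phe / CAA Gln — nonsynonymous.
Codon 4: GAT Asp / GAC Asp — synonymous.
Codon 5: GCA Ala / ACT Thr — nonsynonymous.
Codon 6: ATT Ile / GTA Val — nonsynonymous.
Codon 7: GCC Ala / CAT His — nonsynonymous.
Codon 8: GCT Ala / GCT Ala — identical.
Codon 9: AGA Arg / CCT Pro — nonsynonymous.
Nonsynonymous differences: 6 → different protein.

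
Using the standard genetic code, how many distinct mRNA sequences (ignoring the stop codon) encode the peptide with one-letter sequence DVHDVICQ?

Asp: 2 codons.
Val: 4 codons.
His: 2 codons.
Asp: 2 codons.
Val: 4 codons.
Ile: 3 codons.
Cys: 2 codons.
Gln: 2 codons.
2 × 4 × 2 × 2 × 4 × 3 × 2 × 2 = 1536.

1536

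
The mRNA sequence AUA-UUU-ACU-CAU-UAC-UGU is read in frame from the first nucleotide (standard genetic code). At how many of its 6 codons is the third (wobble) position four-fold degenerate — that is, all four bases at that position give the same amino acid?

1

Codon 1 AUA (Ile): third position 3-fold.
Codon 2 UUU (Phe): third position 2-fold.
Codon 3 ACU (Thr): third position 4-fold.
Codon 4 CAU (His): third position 2-fold.
Codon 5 UAC (Tyr): third position 2-fold.
Codon 6 UGU (Cys): third position 2-fold.
Four-fold degenerate third positions: 1.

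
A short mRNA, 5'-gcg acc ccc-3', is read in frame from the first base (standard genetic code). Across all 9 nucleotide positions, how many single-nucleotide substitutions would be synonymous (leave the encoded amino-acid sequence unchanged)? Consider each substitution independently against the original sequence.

Codon 1 (GCG, Ala): 3 synonymous substitutions.
Codon 2 (ACC, Thr): 3 synonymous substitutions.
Codon 3 (CCC, Pro): 3 synonymous substitutions.
Total: 3 + 3 + 3 = 9.

9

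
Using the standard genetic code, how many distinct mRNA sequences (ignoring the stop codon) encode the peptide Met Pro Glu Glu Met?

16

Met: 1 codon.
Pro: 4 codons.
Glu: 2 codons.
Glu: 2 codons.
Met: 1 codon.
1 × 4 × 2 × 2 × 1 = 16.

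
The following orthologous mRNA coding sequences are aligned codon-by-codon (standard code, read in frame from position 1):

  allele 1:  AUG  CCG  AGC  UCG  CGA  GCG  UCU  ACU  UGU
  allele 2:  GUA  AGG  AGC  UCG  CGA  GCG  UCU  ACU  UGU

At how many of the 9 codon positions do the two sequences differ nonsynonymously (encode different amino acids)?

Codon 1: AUG Met / GUA Val — nonsynonymous.
Codon 2: CCG Pro / AGG Arg — nonsynonymous.
Codon 3: AGC Ser / AGC Ser — identical.
Codon 4: UCG Ser / UCG Ser — identical.
Codon 5: CGA Arg / CGA Arg — identical.
Codon 6: GCG Ala / GCG Ala — identical.
Codon 7: UCU Ser / UCU Ser — identical.
Codon 8: ACU Thr / ACU Thr — identical.
Codon 9: UGU Cys / UGU Cys — identical.
Nonsynonymous differences: 2.

2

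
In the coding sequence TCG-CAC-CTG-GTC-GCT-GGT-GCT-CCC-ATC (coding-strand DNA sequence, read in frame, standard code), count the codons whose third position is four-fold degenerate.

Codon 1 TCG (Ser): third position 4-fold.
Codon 2 CAC (His): third position 2-fold.
Codon 3 CTG (Leu): third position 4-fold.
Codon 4 GTC (Val): third position 4-fold.
Codon 5 GCT (Ala): third position 4-fold.
Codon 6 GGT (Gly): third position 4-fold.
Codon 7 GCT (Ala): third position 4-fold.
Codon 8 CCC (Pro): third position 4-fold.
Codon 9 ATC (Ile): third position 3-fold.
Four-fold degenerate third positions: 7.

7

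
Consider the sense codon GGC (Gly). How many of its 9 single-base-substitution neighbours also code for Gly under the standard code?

Position 1: none → 0 synonymous.
Position 2: none → 0 synonymous.
Position 3: GGT, GGA, GGG → 3 synonymous.
Total: 0 + 0 + 3 = 3.

3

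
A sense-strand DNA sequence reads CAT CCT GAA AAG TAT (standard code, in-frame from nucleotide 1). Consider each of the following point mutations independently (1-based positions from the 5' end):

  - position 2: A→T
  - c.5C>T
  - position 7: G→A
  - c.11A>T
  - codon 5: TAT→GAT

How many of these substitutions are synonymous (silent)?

Codon 1: CAT (His) → CTT (Leu) — missense.
Codon 2: CCT (Pro) → CTT (Leu) — missense.
Codon 3: GAA (Glu) → AAA (Lys) — missense.
Codon 4: AAG (Lys) → ATG (Met) — missense.
Codon 5: TAT (Tyr) → GAT (Asp) — missense.
Synonymous: 0 of 5.

0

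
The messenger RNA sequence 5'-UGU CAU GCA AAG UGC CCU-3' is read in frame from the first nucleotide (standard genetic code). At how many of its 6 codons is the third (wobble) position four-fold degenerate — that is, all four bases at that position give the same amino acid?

Codon 1 UGU (Cys): third position 2-fold.
Codon 2 CAU (His): third position 2-fold.
Codon 3 GCA (Ala): third position 4-fold.
Codon 4 AAG (Lys): third position 2-fold.
Codon 5 UGC (Cys): third position 2-fold.
Codon 6 CCU (Pro): third position 4-fold.
Four-fold degenerate third positions: 2.

2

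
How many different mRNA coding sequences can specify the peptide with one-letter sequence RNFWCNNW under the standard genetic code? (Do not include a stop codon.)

Arg: 6 codons.
Asn: 2 codons.
Phe: 2 codons.
Trp: 1 codon.
Cys: 2 codons.
Asn: 2 codons.
Asn: 2 codons.
Trp: 1 codon.
6 × 2 × 2 × 1 × 2 × 2 × 2 × 1 = 192.

192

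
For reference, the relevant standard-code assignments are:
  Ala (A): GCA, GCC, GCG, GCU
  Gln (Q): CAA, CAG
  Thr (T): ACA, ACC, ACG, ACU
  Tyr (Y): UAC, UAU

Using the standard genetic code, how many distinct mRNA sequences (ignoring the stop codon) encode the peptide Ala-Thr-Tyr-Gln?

Ala: 4 codons.
Thr: 4 codons.
Tyr: 2 codons.
Gln: 2 codons.
4 × 4 × 2 × 2 = 64.

64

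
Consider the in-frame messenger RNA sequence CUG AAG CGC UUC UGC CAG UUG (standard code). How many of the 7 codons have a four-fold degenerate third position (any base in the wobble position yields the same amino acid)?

2

Codon 1 CUG (Leu): third position 4-fold.
Codon 2 AAG (Lys): third position 2-fold.
Codon 3 CGC (Arg): third position 4-fold.
Codon 4 UUC (Phe): third position 2-fold.
Codon 5 UGC (Cys): third position 2-fold.
Codon 6 CAG (Gln): third position 2-fold.
Codon 7 UUG (Leu): third position 2-fold.
Four-fold degenerate third positions: 2.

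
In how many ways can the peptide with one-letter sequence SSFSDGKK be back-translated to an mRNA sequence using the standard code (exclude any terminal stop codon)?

13824

Ser: 6 codons.
Ser: 6 codons.
Phe: 2 codons.
Ser: 6 codons.
Asp: 2 codons.
Gly: 4 codons.
Lys: 2 codons.
Lys: 2 codons.
6 × 6 × 2 × 6 × 2 × 4 × 2 × 2 = 13824.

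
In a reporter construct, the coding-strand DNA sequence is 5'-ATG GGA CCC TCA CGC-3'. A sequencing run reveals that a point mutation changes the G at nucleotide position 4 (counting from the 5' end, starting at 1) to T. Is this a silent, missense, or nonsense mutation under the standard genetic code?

Position 4 falls in codon 2: GGA → Gly.
After the substitution the codon is TGA → Stop.
The new codon is a stop codon, so this is a nonsense mutation.

nonsense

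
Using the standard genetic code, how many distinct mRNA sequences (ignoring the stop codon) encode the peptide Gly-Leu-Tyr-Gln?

96

Gly: 4 codons.
Leu: 6 codons.
Tyr: 2 codons.
Gln: 2 codons.
4 × 6 × 2 × 2 = 96.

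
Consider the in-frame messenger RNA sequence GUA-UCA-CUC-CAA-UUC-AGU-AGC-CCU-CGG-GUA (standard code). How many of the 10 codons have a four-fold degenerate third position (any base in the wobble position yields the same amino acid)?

Codon 1 GUA (Val): third position 4-fold.
Codon 2 UCA (Ser): third position 4-fold.
Codon 3 CUC (Leu): third position 4-fold.
Codon 4 CAA (Gln): third position 2-fold.
Codon 5 UUC (Phe): third position 2-fold.
Codon 6 AGU (Ser): third position 2-fold.
Codon 7 AGC (Ser): third position 2-fold.
Codon 8 CCU (Pro): third position 4-fold.
Codon 9 CGG (Arg): third position 4-fold.
Codon 10 GUA (Val): third position 4-fold.
Four-fold degenerate third positions: 6.

6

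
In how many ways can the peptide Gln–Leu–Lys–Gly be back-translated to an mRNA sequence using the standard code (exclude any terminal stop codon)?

Gln: 2 codons.
Leu: 6 codons.
Lys: 2 codons.
Gly: 4 codons.
2 × 6 × 2 × 4 = 96.

96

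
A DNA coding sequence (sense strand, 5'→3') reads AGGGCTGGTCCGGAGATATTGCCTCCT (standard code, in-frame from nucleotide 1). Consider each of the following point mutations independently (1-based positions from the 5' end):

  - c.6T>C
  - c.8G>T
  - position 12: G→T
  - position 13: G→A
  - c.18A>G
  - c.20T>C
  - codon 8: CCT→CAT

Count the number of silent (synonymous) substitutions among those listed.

Codon 2: GCT (Ala) → GCC (Ala) — synonymous.
Codon 3: GGT (Gly) → GTT (Val) — missense.
Codon 4: CCG (Pro) → CCT (Pro) — synonymous.
Codon 5: GAG (Glu) → AAG (Lys) — missense.
Codon 6: ATA (Ile) → ATG (Met) — missense.
Codon 7: TTG (Leu) → TCG (Ser) — missense.
Codon 8: CCT (Pro) → CAT (His) — missense.
Synonymous: 2 of 7.

2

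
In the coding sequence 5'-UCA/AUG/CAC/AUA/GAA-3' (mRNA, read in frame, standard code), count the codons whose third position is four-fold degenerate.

Codon 1 UCA (Ser): third position 4-fold.
Codon 2 AUG (Met): third position 1-fold.
Codon 3 CAC (His): third position 2-fold.
Codon 4 AUA (Ile): third position 3-fold.
Codon 5 GAA (Glu): third position 2-fold.
Four-fold degenerate third positions: 1.

1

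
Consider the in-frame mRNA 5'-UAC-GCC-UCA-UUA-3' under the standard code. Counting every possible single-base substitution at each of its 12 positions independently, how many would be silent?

Codon 1 (UAC, Tyr): 1 synonymous substitution.
Codon 2 (GCC, Ala): 3 synonymous substitutions.
Codon 3 (UCA, Ser): 3 synonymous substitutions.
Codon 4 (UUA, Leu): 2 synonymous substitutions.
Total: 1 + 3 + 3 + 2 = 9.

9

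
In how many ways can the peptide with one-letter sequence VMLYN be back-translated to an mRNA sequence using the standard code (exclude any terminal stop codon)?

96

Val: 4 codons.
Met: 1 codon.
Leu: 6 codons.
Tyr: 2 codons.
Asn: 2 codons.
4 × 1 × 6 × 2 × 2 = 96.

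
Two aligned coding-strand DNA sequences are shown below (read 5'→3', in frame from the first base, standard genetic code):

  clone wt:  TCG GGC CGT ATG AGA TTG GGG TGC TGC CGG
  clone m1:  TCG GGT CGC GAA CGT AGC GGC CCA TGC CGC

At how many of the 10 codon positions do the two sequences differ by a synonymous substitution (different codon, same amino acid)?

5

Codon 1: TCG Ser / TCG Ser — identical.
Codon 2: GGC Gly / GGT Gly — synonymous.
Codon 3: CGT Arg / CGC Arg — synonymous.
Codon 4: ATG Met / GAA Glu — nonsynonymous.
Codon 5: AGA Arg / CGT Arg — synonymous.
Codon 6: TTG Leu / AGC Ser — nonsynonymous.
Codon 7: GGG Gly / GGC Gly — synonymous.
Codon 8: TGC Cys / CCA Pro — nonsynonymous.
Codon 9: TGC Cys / TGC Cys — identical.
Codon 10: CGG Arg / CGC Arg — synonymous.
Synonymous differences: 5.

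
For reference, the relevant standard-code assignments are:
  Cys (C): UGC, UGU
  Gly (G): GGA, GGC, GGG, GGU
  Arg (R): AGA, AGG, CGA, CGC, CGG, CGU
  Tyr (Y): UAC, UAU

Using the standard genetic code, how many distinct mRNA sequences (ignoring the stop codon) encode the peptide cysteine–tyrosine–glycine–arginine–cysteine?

Cys: 2 codons.
Tyr: 2 codons.
Gly: 4 codons.
Arg: 6 codons.
Cys: 2 codons.
2 × 2 × 4 × 6 × 2 = 192.

192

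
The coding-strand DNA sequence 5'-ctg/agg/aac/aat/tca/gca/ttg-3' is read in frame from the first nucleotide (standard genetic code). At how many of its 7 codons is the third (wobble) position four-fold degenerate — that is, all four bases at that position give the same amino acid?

3

Codon 1 CTG (Leu): third position 4-fold.
Codon 2 AGG (Arg): third position 2-fold.
Codon 3 AAC (Asn): third position 2-fold.
Codon 4 AAT (Asn): third position 2-fold.
Codon 5 TCA (Ser): third position 4-fold.
Codon 6 GCA (Ala): third position 4-fold.
Codon 7 TTG (Leu): third position 2-fold.
Four-fold degenerate third positions: 3.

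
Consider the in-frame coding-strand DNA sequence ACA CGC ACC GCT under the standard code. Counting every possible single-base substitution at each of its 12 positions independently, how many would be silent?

12

Codon 1 (ACA, Thr): 3 synonymous substitutions.
Codon 2 (CGC, Arg): 3 synonymous substitutions.
Codon 3 (ACC, Thr): 3 synonymous substitutions.
Codon 4 (GCT, Ala): 3 synonymous substitutions.
Total: 3 + 3 + 3 + 3 = 12.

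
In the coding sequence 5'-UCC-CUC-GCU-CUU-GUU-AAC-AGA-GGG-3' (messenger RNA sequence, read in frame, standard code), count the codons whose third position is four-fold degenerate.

Codon 1 UCC (Ser): third position 4-fold.
Codon 2 CUC (Leu): third position 4-fold.
Codon 3 GCU (Ala): third position 4-fold.
Codon 4 CUU (Leu): third position 4-fold.
Codon 5 GUU (Val): third position 4-fold.
Codon 6 AAC (Asn): third position 2-fold.
Codon 7 AGA (Arg): third position 2-fold.
Codon 8 GGG (Gly): third position 4-fold.
Four-fold degenerate third positions: 6.

6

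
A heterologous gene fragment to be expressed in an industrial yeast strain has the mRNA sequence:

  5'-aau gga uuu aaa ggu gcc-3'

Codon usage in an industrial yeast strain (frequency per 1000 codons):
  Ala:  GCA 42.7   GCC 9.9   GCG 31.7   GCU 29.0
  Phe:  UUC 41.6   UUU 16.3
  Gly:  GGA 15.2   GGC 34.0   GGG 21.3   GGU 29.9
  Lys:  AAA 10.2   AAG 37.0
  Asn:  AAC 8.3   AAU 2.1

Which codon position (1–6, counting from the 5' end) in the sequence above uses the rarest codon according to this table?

Codon 1 AAU (Asn): 2.1 per 1000.
Codon 2 GGA (Gly): 15.2 per 1000.
Codon 3 UUU (Phe): 16.3 per 1000.
Codon 4 AAA (Lys): 10.2 per 1000.
Codon 5 GGU (Gly): 29.9 per 1000.
Codon 6 GCC (Ala): 9.9 per 1000.
Lowest frequency is 2.1 at codon 1.

1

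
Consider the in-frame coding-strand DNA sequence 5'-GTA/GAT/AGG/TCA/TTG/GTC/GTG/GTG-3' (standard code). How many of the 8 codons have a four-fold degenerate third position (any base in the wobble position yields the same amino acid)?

Codon 1 GTA (Val): third position 4-fold.
Codon 2 GAT (Asp): third position 2-fold.
Codon 3 AGG (Arg): third position 2-fold.
Codon 4 TCA (Ser): third position 4-fold.
Codon 5 TTG (Leu): third position 2-fold.
Codon 6 GTC (Val): third position 4-fold.
Codon 7 GTG (Val): third position 4-fold.
Codon 8 GTG (Val): third position 4-fold.
Four-fold degenerate third positions: 5.

5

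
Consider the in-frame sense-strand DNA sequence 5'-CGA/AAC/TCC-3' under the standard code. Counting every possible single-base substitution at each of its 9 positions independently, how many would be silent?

8

Codon 1 (CGA, Arg): 4 synonymous substitutions.
Codon 2 (AAC, Asn): 1 synonymous substitution.
Codon 3 (TCC, Ser): 3 synonymous substitutions.
Total: 4 + 1 + 3 = 8.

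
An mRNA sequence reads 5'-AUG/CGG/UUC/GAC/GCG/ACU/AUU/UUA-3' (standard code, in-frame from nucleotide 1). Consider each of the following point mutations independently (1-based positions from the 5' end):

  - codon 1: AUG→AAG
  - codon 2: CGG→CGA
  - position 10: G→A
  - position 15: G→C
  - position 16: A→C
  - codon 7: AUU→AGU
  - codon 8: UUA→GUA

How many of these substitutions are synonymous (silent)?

Codon 1: AUG (Met) → AAG (Lys) — missense.
Codon 2: CGG (Arg) → CGA (Arg) — synonymous.
Codon 4: GAC (Asp) → AAC (Asn) — missense.
Codon 5: GCG (Ala) → GCC (Ala) — synonymous.
Codon 6: ACU (Thr) → CCU (Pro) — missense.
Codon 7: AUU (Ile) → AGU (Ser) — missense.
Codon 8: UUA (Leu) → GUA (Val) — missense.
Synonymous: 2 of 7.

2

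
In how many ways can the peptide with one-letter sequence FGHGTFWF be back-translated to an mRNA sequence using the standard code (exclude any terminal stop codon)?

Phe: 2 codons.
Gly: 4 codons.
His: 2 codons.
Gly: 4 codons.
Thr: 4 codons.
Phe: 2 codons.
Trp: 1 codon.
Phe: 2 codons.
2 × 4 × 2 × 4 × 4 × 2 × 1 × 2 = 1024.

1024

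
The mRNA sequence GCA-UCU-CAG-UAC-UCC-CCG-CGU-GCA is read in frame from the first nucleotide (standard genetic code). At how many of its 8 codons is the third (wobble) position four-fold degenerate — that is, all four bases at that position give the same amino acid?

6

Codon 1 GCA (Ala): third position 4-fold.
Codon 2 UCU (Ser): third position 4-fold.
Codon 3 CAG (Gln): third position 2-fold.
Codon 4 UAC (Tyr): third position 2-fold.
Codon 5 UCC (Ser): third position 4-fold.
Codon 6 CCG (Pro): third position 4-fold.
Codon 7 CGU (Arg): third position 4-fold.
Codon 8 GCA (Ala): third position 4-fold.
Four-fold degenerate third positions: 6.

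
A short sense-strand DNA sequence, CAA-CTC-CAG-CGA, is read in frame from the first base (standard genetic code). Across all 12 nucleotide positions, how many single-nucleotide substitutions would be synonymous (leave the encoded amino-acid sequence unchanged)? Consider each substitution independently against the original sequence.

9

Codon 1 (CAA, Gln): 1 synonymous substitution.
Codon 2 (CTC, Leu): 3 synonymous substitutions.
Codon 3 (CAG, Gln): 1 synonymous substitution.
Codon 4 (CGA, Arg): 4 synonymous substitutions.
Total: 1 + 3 + 1 + 4 = 9.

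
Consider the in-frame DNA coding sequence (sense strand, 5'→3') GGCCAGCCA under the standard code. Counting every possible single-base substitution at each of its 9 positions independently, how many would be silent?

Codon 1 (GGC, Gly): 3 synonymous substitutions.
Codon 2 (CAG, Gln): 1 synonymous substitution.
Codon 3 (CCA, Pro): 3 synonymous substitutions.
Total: 3 + 1 + 3 = 7.

7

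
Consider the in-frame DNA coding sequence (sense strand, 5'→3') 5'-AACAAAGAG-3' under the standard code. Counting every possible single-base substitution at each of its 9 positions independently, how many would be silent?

Codon 1 (AAC, Asn): 1 synonymous substitution.
Codon 2 (AAA, Lys): 1 synonymous substitution.
Codon 3 (GAG, Glu): 1 synonymous substitution.
Total: 1 + 1 + 1 = 3.

3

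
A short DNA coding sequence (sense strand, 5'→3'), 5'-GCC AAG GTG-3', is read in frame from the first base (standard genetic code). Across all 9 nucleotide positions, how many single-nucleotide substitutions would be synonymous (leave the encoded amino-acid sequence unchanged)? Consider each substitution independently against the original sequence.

Codon 1 (GCC, Ala): 3 synonymous substitutions.
Codon 2 (AAG, Lys): 1 synonymous substitution.
Codon 3 (GTG, Val): 3 synonymous substitutions.
Total: 3 + 1 + 3 = 7.

7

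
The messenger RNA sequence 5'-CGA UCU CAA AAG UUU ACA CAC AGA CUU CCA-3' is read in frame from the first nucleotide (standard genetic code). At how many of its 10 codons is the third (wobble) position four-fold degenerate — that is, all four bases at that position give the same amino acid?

5

Codon 1 CGA (Arg): third position 4-fold.
Codon 2 UCU (Ser): third position 4-fold.
Codon 3 CAA (Gln): third position 2-fold.
Codon 4 AAG (Lys): third position 2-fold.
Codon 5 UUU (Phe): third position 2-fold.
Codon 6 ACA (Thr): third position 4-fold.
Codon 7 CAC (His): third position 2-fold.
Codon 8 AGA (Arg): third position 2-fold.
Codon 9 CUU (Leu): third position 4-fold.
Codon 10 CCA (Pro): third position 4-fold.
Four-fold degenerate third positions: 5.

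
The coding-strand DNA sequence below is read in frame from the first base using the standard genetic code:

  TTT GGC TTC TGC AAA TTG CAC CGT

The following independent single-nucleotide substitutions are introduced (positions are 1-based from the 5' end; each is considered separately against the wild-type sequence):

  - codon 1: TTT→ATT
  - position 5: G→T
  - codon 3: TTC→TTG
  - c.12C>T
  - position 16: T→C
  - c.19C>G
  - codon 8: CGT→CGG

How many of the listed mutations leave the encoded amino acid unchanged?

Codon 1: TTT (Phe) → ATT (Ile) — missense.
Codon 2: GGC (Gly) → GTC (Val) — missense.
Codon 3: TTC (Phe) → TTG (Leu) — missense.
Codon 4: TGC (Cys) → TGT (Cys) — synonymous.
Codon 6: TTG (Leu) → CTG (Leu) — synonymous.
Codon 7: CAC (His) → GAC (Asp) — missense.
Codon 8: CGT (Arg) → CGG (Arg) — synonymous.
Synonymous: 3 of 7.

3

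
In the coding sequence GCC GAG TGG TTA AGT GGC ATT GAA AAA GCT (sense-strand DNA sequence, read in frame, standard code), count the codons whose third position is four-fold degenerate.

Codon 1 GCC (Ala): third position 4-fold.
Codon 2 GAG (Glu): third position 2-fold.
Codon 3 TGG (Trp): third position 1-fold.
Codon 4 TTA (Leu): third position 2-fold.
Codon 5 AGT (Ser): third position 2-fold.
Codon 6 GGC (Gly): third position 4-fold.
Codon 7 ATT (Ile): third position 3-fold.
Codon 8 GAA (Glu): third position 2-fold.
Codon 9 AAA (Lys): third position 2-fold.
Codon 10 GCT (Ala): third position 4-fold.
Four-fold degenerate third positions: 3.

3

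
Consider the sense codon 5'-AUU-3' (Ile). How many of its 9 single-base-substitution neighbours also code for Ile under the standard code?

2

Position 1: none → 0 synonymous.
Position 2: none → 0 synonymous.
Position 3: AUC, AUA → 2 synonymous.
Total: 0 + 0 + 2 = 2.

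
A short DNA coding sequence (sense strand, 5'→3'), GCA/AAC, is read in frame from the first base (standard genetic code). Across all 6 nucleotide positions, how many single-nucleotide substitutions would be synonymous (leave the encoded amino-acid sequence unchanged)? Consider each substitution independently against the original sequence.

Codon 1 (GCA, Ala): 3 synonymous substitutions.
Codon 2 (AAC, Asn): 1 synonymous substitution.
Total: 3 + 1 = 4.

4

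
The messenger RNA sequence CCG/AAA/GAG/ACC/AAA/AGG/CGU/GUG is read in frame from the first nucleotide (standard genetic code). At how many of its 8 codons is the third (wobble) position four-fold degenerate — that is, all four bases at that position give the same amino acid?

4

Codon 1 CCG (Pro): third position 4-fold.
Codon 2 AAA (Lys): third position 2-fold.
Codon 3 GAG (Glu): third position 2-fold.
Codon 4 ACC (Thr): third position 4-fold.
Codon 5 AAA (Lys): third position 2-fold.
Codon 6 AGG (Arg): third position 2-fold.
Codon 7 CGU (Arg): third position 4-fold.
Codon 8 GUG (Val): third position 4-fold.
Four-fold degenerate third positions: 4.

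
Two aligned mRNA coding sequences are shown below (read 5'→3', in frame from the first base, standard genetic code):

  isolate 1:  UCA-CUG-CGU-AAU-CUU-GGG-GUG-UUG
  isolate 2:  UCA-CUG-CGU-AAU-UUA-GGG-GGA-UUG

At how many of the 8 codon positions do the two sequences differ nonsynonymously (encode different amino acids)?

Codon 1: UCA Ser / UCA Ser — identical.
Codon 2: CUG Leu / CUG Leu — identical.
Codon 3: CGU Arg / CGU Arg — identical.
Codon 4: AAU Asn / AAU Asn — identical.
Codon 5: CUU Leu / UUA Leu — synonymous.
Codon 6: GGG Gly / GGG Gly — identical.
Codon 7: GUG Val / GGA Gly — nonsynonymous.
Codon 8: UUG Leu / UUG Leu — identical.
Nonsynonymous differences: 1.

1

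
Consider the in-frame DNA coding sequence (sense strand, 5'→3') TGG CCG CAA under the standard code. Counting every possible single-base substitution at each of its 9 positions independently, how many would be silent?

4

Codon 1 (TGG, Trp): 0 synonymous substitutions.
Codon 2 (CCG, Pro): 3 synonymous substitutions.
Codon 3 (CAA, Gln): 1 synonymous substitution.
Total: 0 + 3 + 1 = 4.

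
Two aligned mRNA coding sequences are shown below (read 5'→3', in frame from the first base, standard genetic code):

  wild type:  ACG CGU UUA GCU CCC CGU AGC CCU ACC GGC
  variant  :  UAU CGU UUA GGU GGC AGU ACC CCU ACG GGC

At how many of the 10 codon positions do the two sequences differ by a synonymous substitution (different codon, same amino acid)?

Codon 1: ACG Thr / UAU Tyr — nonsynonymous.
Codon 2: CGU Arg / CGU Arg — identical.
Codon 3: UUA Leu / UUA Leu — identical.
Codon 4: GCU Ala / GGU Gly — nonsynonymous.
Codon 5: CCC Pro / GGC Gly — nonsynonymous.
Codon 6: CGU Arg / AGU Ser — nonsynonymous.
Codon 7: AGC Ser / ACC Thr — nonsynonymous.
Codon 8: CCU Pro / CCU Pro — identical.
Codon 9: ACC Thr / ACG Thr — synonymous.
Codon 10: GGC Gly / GGC Gly — identical.
Synonymous differences: 1.

1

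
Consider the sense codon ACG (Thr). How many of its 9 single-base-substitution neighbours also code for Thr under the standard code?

3

Position 1: none → 0 synonymous.
Position 2: none → 0 synonymous.
Position 3: ACU, ACC, ACA → 3 synonymous.
Total: 0 + 0 + 3 = 3.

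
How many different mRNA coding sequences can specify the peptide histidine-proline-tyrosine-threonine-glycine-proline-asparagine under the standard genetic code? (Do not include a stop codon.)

2048

His: 2 codons.
Pro: 4 codons.
Tyr: 2 codons.
Thr: 4 codons.
Gly: 4 codons.
Pro: 4 codons.
Asn: 2 codons.
2 × 4 × 2 × 4 × 4 × 4 × 2 = 2048.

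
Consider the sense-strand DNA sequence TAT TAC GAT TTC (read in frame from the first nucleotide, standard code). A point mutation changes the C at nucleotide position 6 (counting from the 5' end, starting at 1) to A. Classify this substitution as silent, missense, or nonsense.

nonsense

Position 6 falls in codon 2: TAC → Tyr.
After the substitution the codon is TAA → Stop.
The new codon is a stop codon, so this is a nonsense mutation.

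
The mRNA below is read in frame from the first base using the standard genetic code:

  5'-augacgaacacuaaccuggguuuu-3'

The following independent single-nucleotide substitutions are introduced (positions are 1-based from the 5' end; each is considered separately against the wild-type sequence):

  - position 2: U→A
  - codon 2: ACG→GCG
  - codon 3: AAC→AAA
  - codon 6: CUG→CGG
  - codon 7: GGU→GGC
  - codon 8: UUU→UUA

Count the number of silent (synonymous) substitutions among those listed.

Codon 1: AUG (Met) → AAG (Lys) — missense.
Codon 2: ACG (Thr) → GCG (Ala) — missense.
Codon 3: AAC (Asn) → AAA (Lys) — missense.
Codon 6: CUG (Leu) → CGG (Arg) — missense.
Codon 7: GGU (Gly) → GGC (Gly) — synonymous.
Codon 8: UUU (Phe) → UUA (Leu) — missense.
Synonymous: 1 of 6.

1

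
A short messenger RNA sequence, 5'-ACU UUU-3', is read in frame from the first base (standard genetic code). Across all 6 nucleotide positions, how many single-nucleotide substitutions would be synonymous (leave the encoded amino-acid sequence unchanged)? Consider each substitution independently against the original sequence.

Codon 1 (ACU, Thr): 3 synonymous substitutions.
Codon 2 (UUU, Phe): 1 synonymous substitution.
Total: 3 + 1 = 4.

4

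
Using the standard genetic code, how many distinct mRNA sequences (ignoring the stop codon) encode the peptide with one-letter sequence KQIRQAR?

Lys: 2 codons.
Gln: 2 codons.
Ile: 3 codons.
Arg: 6 codons.
Gln: 2 codons.
Ala: 4 codons.
Arg: 6 codons.
2 × 2 × 3 × 6 × 2 × 4 × 6 = 3456.

3456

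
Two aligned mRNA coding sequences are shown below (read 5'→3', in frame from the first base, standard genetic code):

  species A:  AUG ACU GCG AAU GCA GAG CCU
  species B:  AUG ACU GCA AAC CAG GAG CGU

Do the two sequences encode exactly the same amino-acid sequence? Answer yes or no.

no

Codon 1: AUG Met / AUG Met — identical.
Codon 2: ACU Thr / ACU Thr — identical.
Codon 3: GCG Ala / GCA Ala — synonymous.
Codon 4: AAU Asn / AAC Asn — synonymous.
Codon 5: GCA Ala / CAG Gln — nonsynonymous.
Codon 6: GAG Glu / GAG Glu — identical.
Codon 7: CCU Pro / CGU Arg — nonsynonymous.
Nonsynonymous differences: 2 → different protein.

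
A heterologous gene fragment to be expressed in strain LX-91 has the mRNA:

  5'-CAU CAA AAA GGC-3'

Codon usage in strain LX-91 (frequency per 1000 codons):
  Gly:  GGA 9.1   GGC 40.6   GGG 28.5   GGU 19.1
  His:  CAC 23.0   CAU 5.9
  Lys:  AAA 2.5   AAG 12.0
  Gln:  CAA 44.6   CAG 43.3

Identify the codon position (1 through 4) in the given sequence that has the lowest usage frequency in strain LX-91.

Codon 1 CAU (His): 5.9 per 1000.
Codon 2 CAA (Gln): 44.6 per 1000.
Codon 3 AAA (Lys): 2.5 per 1000.
Codon 4 GGC (Gly): 40.6 per 1000.
Lowest frequency is 2.5 at codon 3.

3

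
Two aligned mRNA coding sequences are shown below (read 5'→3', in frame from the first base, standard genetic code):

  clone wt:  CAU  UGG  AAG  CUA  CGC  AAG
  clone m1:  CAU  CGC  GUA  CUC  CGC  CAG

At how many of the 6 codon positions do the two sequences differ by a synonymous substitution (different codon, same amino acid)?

Codon 1: CAU His / CAU His — identical.
Codon 2: UGG Trp / CGC Arg — nonsynonymous.
Codon 3: AAG Lys / GUA Val — nonsynonymous.
Codon 4: CUA Leu / CUC Leu — synonymous.
Codon 5: CGC Arg / CGC Arg — identical.
Codon 6: AAG Lys / CAG Gln — nonsynonymous.
Synonymous differences: 1.

1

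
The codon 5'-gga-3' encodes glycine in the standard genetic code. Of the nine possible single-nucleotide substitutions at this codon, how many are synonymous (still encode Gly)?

3

Position 1: none → 0 synonymous.
Position 2: none → 0 synonymous.
Position 3: GGU, GGC, GGG → 3 synonymous.
Total: 0 + 0 + 3 = 3.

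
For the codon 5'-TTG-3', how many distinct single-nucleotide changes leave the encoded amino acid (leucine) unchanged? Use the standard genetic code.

Position 1: CTG → 1 synonymous.
Position 2: none → 0 synonymous.
Position 3: TTA → 1 synonymous.
Total: 1 + 0 + 1 = 2.

2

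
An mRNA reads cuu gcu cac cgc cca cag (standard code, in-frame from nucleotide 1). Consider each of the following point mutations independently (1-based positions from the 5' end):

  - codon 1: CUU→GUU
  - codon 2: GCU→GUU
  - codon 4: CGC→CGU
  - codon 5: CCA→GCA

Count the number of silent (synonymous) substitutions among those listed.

1

Codon 1: CUU (Leu) → GUU (Val) — missense.
Codon 2: GCU (Ala) → GUU (Val) — missense.
Codon 4: CGC (Arg) → CGU (Arg) — synonymous.
Codon 5: CCA (Pro) → GCA (Ala) — missense.
Synonymous: 1 of 4.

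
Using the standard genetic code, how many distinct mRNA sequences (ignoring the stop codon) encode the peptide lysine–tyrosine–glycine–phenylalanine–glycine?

128

Lys: 2 codons.
Tyr: 2 codons.
Gly: 4 codons.
Phe: 2 codons.
Gly: 4 codons.
2 × 2 × 4 × 2 × 4 = 128.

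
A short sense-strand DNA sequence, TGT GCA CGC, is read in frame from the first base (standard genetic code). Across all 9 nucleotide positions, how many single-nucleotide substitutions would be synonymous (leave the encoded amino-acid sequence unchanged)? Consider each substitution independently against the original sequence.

Codon 1 (TGT, Cys): 1 synonymous substitution.
Codon 2 (GCA, Ala): 3 synonymous substitutions.
Codon 3 (CGC, Arg): 3 synonymous substitutions.
Total: 1 + 3 + 3 = 7.

7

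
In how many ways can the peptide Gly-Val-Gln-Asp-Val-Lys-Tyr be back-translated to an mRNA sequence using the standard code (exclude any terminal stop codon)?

1024

Gly: 4 codons.
Val: 4 codons.
Gln: 2 codons.
Asp: 2 codons.
Val: 4 codons.
Lys: 2 codons.
Tyr: 2 codons.
4 × 4 × 2 × 2 × 4 × 2 × 2 = 1024.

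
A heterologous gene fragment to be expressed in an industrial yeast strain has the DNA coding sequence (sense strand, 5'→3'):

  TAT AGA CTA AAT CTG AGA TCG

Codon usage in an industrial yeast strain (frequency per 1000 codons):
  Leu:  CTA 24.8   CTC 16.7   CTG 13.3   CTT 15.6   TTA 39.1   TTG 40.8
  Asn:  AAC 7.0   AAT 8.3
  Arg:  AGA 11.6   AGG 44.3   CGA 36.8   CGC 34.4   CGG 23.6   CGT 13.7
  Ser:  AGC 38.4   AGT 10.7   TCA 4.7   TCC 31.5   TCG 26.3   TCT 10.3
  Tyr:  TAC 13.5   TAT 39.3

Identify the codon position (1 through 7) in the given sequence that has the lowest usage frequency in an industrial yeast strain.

4

Codon 1 TAT (Tyr): 39.3 per 1000.
Codon 2 AGA (Arg): 11.6 per 1000.
Codon 3 CTA (Leu): 24.8 per 1000.
Codon 4 AAT (Asn): 8.3 per 1000.
Codon 5 CTG (Leu): 13.3 per 1000.
Codon 6 AGA (Arg): 11.6 per 1000.
Codon 7 TCG (Ser): 26.3 per 1000.
Lowest frequency is 8.3 at codon 4.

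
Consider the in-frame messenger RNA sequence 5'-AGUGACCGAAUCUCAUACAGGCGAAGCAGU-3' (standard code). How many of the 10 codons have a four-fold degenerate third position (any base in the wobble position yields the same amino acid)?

3

Codon 1 AGU (Ser): third position 2-fold.
Codon 2 GAC (Asp): third position 2-fold.
Codon 3 CGA (Arg): third position 4-fold.
Codon 4 AUC (Ile): third position 3-fold.
Codon 5 UCA (Ser): third position 4-fold.
Codon 6 UAC (Tyr): third position 2-fold.
Codon 7 AGG (Arg): third position 2-fold.
Codon 8 CGA (Arg): third position 4-fold.
Codon 9 AGC (Ser): third position 2-fold.
Codon 10 AGU (Ser): third position 2-fold.
Four-fold degenerate third positions: 3.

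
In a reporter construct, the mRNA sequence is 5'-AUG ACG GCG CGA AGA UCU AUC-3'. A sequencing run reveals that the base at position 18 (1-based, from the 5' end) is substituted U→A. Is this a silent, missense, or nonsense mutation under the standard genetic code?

silent

Position 18 falls in codon 6: UCU → Ser.
After the substitution the codon is UCA → Ser.
Both encode Ser, so the change is synonymous.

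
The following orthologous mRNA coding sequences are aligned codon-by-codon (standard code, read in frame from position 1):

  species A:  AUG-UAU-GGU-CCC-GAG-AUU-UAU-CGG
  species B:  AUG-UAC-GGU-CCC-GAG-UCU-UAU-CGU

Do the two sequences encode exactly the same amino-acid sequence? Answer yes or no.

no

Codon 1: AUG Met / AUG Met — identical.
Codon 2: UAU Tyr / UAC Tyr — synonymous.
Codon 3: GGU Gly / GGU Gly — identical.
Codon 4: CCC Pro / CCC Pro — identical.
Codon 5: GAG Glu / GAG Glu — identical.
Codon 6: AUU Ile / UCU Ser — nonsynonymous.
Codon 7: UAU Tyr / UAU Tyr — identical.
Codon 8: CGG Arg / CGU Arg — synonymous.
Nonsynonymous differences: 1 → different protein.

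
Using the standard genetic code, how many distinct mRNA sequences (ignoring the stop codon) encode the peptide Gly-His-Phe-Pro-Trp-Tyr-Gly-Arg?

Gly: 4 codons.
His: 2 codons.
Phe: 2 codons.
Pro: 4 codons.
Trp: 1 codon.
Tyr: 2 codons.
Gly: 4 codons.
Arg: 6 codons.
4 × 2 × 2 × 4 × 1 × 2 × 4 × 6 = 3072.

3072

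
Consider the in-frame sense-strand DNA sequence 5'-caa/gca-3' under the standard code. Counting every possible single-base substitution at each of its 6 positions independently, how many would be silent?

Codon 1 (CAA, Gln): 1 synonymous substitution.
Codon 2 (GCA, Ala): 3 synonymous substitutions.
Total: 1 + 3 = 4.

4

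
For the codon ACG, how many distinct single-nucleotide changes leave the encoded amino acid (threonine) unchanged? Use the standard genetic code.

Position 1: none → 0 synonymous.
Position 2: none → 0 synonymous.
Position 3: ACU, ACC, ACA → 3 synonymous.
Total: 0 + 0 + 3 = 3.

3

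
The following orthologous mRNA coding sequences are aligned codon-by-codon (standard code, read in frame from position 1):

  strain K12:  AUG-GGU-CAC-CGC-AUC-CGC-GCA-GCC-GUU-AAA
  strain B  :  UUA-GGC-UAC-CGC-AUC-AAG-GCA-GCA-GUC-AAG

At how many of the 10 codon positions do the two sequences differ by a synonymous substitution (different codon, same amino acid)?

4

Codon 1: AUG Met / UUA Leu — nonsynonymous.
Codon 2: GGU Gly / GGC Gly — synonymous.
Codon 3: CAC His / UAC Tyr — nonsynonymous.
Codon 4: CGC Arg / CGC Arg — identical.
Codon 5: AUC Ile / AUC Ile — identical.
Codon 6: CGC Arg / AAG Lys — nonsynonymous.
Codon 7: GCA Ala / GCA Ala — identical.
Codon 8: GCC Ala / GCA Ala — synonymous.
Codon 9: GUU Val / GUC Val — synonymous.
Codon 10: AAA Lys / AAG Lys — synonymous.
Synonymous differences: 4.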